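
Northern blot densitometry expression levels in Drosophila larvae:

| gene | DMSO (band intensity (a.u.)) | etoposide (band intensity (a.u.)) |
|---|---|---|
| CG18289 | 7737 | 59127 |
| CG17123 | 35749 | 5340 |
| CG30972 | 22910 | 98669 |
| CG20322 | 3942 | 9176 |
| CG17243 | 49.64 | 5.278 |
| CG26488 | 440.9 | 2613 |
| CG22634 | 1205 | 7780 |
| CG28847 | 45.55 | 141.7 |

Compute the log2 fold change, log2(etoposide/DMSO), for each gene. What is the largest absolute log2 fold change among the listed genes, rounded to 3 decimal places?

log2(59127/7737) = 2.934  (CG18289)
log2(5340/35749) = -2.743  (CG17123)
log2(98669/22910) = 2.107  (CG30972)
log2(9176/3942) = 1.219  (CG20322)
log2(5.278/49.64) = -3.233  (CG17243)
log2(2613/440.9) = 2.567  (CG26488)
log2(7780/1205) = 2.691  (CG22634)
log2(141.7/45.55) = 1.637  (CG28847)
The largest magnitude belongs to CG17243.

3.233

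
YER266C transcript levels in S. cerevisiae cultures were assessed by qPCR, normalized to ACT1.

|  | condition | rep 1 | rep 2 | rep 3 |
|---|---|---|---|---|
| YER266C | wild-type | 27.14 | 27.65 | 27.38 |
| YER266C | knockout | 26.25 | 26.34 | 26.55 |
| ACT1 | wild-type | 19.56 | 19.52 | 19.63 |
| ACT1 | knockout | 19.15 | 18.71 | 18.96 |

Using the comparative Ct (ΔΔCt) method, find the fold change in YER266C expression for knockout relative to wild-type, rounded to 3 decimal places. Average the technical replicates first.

1.301

Mean Ct: YER266C wild-type 27.390; YER266C knockout 26.380; ACT1 wild-type 19.570; ACT1 knockout 18.940
ΔCt(wild-type) = 27.390 − 19.570 = 7.820
ΔCt(knockout) = 26.380 − 18.940 = 7.440
ΔΔCt = 7.440 − 7.820 = -0.380
Fold change = 2^(−(-0.380)) = 2^0.380 = 1.3013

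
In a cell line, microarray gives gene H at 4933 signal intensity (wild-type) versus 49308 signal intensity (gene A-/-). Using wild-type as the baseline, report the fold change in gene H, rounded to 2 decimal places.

10.00

Fold change = 49308 / 4933 = 9.996
gene H is upregulated.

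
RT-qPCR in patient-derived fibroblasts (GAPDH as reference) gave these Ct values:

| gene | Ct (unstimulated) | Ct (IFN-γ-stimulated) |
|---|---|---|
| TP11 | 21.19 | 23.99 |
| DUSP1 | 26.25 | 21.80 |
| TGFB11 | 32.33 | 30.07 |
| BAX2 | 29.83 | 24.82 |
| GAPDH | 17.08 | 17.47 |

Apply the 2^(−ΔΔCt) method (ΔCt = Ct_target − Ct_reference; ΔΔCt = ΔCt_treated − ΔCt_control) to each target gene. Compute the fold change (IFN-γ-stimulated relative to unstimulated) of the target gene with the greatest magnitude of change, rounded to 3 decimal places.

42.224

TP11: ΔΔCt = (23.99−17.47) − (21.19−17.08) = 6.52 − 4.11 = 2.41; fold change = 2^-2.41 = 0.188
DUSP1: ΔΔCt = (21.80−17.47) − (26.25−17.08) = 4.33 − 9.17 = -4.84; fold change = 2^4.84 = 28.641
TGFB11: ΔΔCt = (30.07−17.47) − (32.33−17.08) = 12.60 − 15.25 = -2.65; fold change = 2^2.65 = 6.277
BAX2: ΔΔCt = (24.82−17.47) − (29.83−17.08) = 7.35 − 12.75 = -5.40; fold change = 2^5.40 = 42.224
BAX2 has the largest |ΔΔCt| = 5.40.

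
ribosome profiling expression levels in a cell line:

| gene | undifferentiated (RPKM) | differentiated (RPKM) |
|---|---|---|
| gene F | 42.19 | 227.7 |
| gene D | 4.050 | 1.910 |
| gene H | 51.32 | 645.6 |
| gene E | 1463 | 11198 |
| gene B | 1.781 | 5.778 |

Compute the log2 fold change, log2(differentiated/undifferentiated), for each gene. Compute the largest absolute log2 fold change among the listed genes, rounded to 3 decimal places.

log2(227.7/42.19) = 2.432  (gene F)
log2(1.910/4.050) = -1.084  (gene D)
log2(645.6/51.32) = 3.653  (gene H)
log2(11198/1463) = 2.936  (gene E)
log2(5.778/1.781) = 1.698  (gene B)
The largest magnitude belongs to gene H.

3.653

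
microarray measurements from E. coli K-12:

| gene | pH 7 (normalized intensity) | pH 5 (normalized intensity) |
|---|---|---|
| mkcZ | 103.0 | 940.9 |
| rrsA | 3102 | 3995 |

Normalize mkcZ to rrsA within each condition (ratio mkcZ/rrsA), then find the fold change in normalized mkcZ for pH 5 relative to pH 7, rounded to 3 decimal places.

7.093

mkcZ/rrsA (pH 7) = 103.0 / 3102 = 0.033204
mkcZ/rrsA (pH 5) = 940.9 / 3995 = 0.23552
Fold change = 0.23552 / 0.033204 = 7.0930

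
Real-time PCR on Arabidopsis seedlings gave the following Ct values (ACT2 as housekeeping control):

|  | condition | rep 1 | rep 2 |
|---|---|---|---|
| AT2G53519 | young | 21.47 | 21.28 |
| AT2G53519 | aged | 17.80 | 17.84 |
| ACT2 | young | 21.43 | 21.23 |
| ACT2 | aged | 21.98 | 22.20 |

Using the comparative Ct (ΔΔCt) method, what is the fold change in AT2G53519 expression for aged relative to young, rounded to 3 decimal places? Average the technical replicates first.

Mean Ct: AT2G53519 young 21.375; AT2G53519 aged 17.820; ACT2 young 21.330; ACT2 aged 22.090
ΔCt(young) = 21.375 − 21.330 = 0.045
ΔCt(aged) = 17.820 − 22.090 = -4.270
ΔΔCt = -4.270 − 0.045 = -4.315
Fold change = 2^(−(-4.315)) = 2^4.315 = 19.9042

19.904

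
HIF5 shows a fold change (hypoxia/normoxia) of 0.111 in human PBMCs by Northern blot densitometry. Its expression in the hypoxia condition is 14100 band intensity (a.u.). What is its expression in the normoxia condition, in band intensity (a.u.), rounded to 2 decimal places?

127027.03

normoxia expression = 14100 / 0.111 = 127027.03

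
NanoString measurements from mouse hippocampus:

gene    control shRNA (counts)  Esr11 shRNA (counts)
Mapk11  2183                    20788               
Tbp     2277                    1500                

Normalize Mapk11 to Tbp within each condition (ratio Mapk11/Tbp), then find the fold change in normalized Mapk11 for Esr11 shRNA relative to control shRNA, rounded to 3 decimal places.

Mapk11/Tbp (control shRNA) = 2183 / 2277 = 0.95872
Mapk11/Tbp (Esr11 shRNA) = 20788 / 1500 = 13.859
Fold change = 13.859 / 0.95872 = 14.4554

14.455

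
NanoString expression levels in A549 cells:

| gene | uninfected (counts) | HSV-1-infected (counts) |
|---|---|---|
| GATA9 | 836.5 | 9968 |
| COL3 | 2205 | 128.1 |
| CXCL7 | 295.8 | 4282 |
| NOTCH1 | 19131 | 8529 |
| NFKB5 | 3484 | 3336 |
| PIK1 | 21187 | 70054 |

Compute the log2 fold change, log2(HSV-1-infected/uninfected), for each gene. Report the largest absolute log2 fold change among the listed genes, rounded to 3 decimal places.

4.105

log2(9968/836.5) = 3.575  (GATA9)
log2(128.1/2205) = -4.105  (COL3)
log2(4282/295.8) = 3.856  (CXCL7)
log2(8529/19131) = -1.165  (NOTCH1)
log2(3336/3484) = -0.063  (NFKB5)
log2(70054/21187) = 1.725  (PIK1)
The largest magnitude belongs to COL3.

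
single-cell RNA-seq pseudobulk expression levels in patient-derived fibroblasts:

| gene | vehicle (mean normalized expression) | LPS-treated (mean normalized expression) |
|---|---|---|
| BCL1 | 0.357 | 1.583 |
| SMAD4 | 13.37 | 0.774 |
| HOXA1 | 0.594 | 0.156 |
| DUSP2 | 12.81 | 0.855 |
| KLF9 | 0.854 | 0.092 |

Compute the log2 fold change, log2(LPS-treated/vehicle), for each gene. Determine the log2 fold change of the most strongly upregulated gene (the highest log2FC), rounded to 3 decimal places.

2.149

log2(1.583/0.357) = 2.149  (BCL1)
log2(0.774/13.37) = -4.111  (SMAD4)
log2(0.156/0.594) = -1.929  (HOXA1)
log2(0.855/12.81) = -3.905  (DUSP2)
log2(0.092/0.854) = -3.215  (KLF9)
BCL1 is most strongly upregulated.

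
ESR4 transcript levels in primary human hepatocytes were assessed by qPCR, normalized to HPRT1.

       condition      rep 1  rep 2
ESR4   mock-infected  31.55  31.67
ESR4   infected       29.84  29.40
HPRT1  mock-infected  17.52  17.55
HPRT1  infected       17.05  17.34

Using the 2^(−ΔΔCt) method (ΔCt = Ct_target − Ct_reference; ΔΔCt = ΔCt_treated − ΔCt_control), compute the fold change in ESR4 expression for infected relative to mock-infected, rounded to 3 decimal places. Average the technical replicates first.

Mean Ct: ESR4 mock-infected 31.610; ESR4 infected 29.620; HPRT1 mock-infected 17.535; HPRT1 infected 17.195
ΔCt(mock-infected) = 31.610 − 17.535 = 14.075
ΔCt(infected) = 29.620 − 17.195 = 12.425
ΔΔCt = 12.425 − 14.075 = -1.650
Fold change = 2^(−(-1.650)) = 2^1.650 = 3.1383

3.138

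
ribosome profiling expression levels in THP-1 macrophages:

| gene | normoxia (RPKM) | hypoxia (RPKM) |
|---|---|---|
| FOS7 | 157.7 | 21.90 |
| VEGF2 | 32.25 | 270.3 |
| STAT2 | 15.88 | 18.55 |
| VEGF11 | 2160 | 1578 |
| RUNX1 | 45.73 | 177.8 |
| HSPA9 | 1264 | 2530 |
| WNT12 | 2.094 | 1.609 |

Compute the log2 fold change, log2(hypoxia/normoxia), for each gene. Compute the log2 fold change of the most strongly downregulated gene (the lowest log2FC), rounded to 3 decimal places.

-2.848

log2(21.90/157.7) = -2.848  (FOS7)
log2(270.3/32.25) = 3.067  (VEGF2)
log2(18.55/15.88) = 0.224  (STAT2)
log2(1578/2160) = -0.453  (VEGF11)
log2(177.8/45.73) = 1.959  (RUNX1)
log2(2530/1264) = 1.001  (HSPA9)
log2(1.609/2.094) = -0.380  (WNT12)
FOS7 is most strongly downregulated.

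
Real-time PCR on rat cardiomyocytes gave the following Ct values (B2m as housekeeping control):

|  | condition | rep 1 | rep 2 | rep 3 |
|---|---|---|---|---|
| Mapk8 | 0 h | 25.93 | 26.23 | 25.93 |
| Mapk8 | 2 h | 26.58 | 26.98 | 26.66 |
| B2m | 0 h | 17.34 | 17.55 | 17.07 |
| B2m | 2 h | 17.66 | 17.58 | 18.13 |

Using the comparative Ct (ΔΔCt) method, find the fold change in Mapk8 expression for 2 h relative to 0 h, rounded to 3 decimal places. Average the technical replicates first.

Mean Ct: Mapk8 0 h 26.030; Mapk8 2 h 26.740; B2m 0 h 17.320; B2m 2 h 17.790
ΔCt(0 h) = 26.030 − 17.320 = 8.710
ΔCt(2 h) = 26.740 − 17.790 = 8.950
ΔΔCt = 8.950 − 8.710 = 0.240
Fold change = 2^(−0.240) = 0.8467

0.847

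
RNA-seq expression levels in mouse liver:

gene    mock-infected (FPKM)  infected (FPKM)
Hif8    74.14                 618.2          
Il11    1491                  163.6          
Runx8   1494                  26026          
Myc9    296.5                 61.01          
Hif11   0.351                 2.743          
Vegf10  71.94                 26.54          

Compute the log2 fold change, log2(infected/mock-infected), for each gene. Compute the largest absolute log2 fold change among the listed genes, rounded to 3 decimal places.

log2(618.2/74.14) = 3.060  (Hif8)
log2(163.6/1491) = -3.188  (Il11)
log2(26026/1494) = 4.123  (Runx8)
log2(61.01/296.5) = -2.281  (Myc9)
log2(2.743/0.351) = 2.966  (Hif11)
log2(26.54/71.94) = -1.439  (Vegf10)
The largest magnitude belongs to Runx8.

4.123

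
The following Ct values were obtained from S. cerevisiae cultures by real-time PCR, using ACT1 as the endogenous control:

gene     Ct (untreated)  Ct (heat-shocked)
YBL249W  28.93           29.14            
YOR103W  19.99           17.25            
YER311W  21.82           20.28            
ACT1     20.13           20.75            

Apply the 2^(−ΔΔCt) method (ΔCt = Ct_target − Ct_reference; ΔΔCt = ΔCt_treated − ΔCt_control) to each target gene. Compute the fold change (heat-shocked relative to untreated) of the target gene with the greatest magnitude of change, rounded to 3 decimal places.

YBL249W: ΔΔCt = (29.14−20.75) − (28.93−20.13) = 8.39 − 8.80 = -0.41; fold change = 2^0.41 = 1.329
YOR103W: ΔΔCt = (17.25−20.75) − (19.99−20.13) = -3.50 − (-0.14) = -3.36; fold change = 2^3.36 = 10.267
YER311W: ΔΔCt = (20.28−20.75) − (21.82−20.13) = -0.47 − 1.69 = -2.16; fold change = 2^2.16 = 4.469
YOR103W has the largest |ΔΔCt| = 3.36.

10.267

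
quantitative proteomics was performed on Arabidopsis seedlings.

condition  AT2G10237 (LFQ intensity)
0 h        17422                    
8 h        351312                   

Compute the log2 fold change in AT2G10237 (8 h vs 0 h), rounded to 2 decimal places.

Fold change = 351312 / 17422 = 20.1648
log2(20.1648) = 4.334

4.33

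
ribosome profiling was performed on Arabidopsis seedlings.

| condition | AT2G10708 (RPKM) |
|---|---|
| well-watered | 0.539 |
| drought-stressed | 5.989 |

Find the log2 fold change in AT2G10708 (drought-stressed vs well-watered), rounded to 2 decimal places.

3.47

Fold change = 5.989 / 0.539 = 11.1113
log2(11.1113) = 3.474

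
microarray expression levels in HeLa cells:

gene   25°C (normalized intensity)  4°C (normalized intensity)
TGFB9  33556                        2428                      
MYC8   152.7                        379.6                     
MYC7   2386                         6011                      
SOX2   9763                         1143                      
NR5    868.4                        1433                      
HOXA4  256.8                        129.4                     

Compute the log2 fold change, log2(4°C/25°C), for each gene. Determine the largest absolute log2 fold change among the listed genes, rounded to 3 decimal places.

log2(2428/33556) = -3.789  (TGFB9)
log2(379.6/152.7) = 1.314  (MYC8)
log2(6011/2386) = 1.333  (MYC7)
log2(1143/9763) = -3.094  (SOX2)
log2(1433/868.4) = 0.723  (NR5)
log2(129.4/256.8) = -0.989  (HOXA4)
The largest magnitude belongs to TGFB9.

3.789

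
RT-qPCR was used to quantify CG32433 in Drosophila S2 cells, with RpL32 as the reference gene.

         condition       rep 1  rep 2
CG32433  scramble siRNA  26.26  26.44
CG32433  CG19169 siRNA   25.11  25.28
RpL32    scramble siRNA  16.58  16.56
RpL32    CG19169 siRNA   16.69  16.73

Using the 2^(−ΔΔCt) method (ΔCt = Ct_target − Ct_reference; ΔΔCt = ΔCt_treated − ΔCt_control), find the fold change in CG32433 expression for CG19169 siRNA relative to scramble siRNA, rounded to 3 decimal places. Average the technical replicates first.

Mean Ct: CG32433 scramble siRNA 26.350; CG32433 CG19169 siRNA 25.195; RpL32 scramble siRNA 16.570; RpL32 CG19169 siRNA 16.710
ΔCt(scramble siRNA) = 26.350 − 16.570 = 9.780
ΔCt(CG19169 siRNA) = 25.195 − 16.710 = 8.485
ΔΔCt = 8.485 − 9.780 = -1.295
Fold change = 2^(−(-1.295)) = 2^1.295 = 2.4538

2.454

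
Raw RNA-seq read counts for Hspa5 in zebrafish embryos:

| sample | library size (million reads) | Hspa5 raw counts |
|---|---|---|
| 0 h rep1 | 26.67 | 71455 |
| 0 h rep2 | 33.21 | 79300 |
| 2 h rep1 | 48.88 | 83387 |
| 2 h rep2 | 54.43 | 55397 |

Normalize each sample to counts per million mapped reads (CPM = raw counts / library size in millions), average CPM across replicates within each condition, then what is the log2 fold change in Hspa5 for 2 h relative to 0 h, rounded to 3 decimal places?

-0.896

CPM(0 h rep1) = 71455 / 26.67 = 2679.2276
CPM(0 h rep2) = 79300 / 33.21 = 2387.8350
CPM(2 h rep1) = 83387 / 48.88 = 1705.9534
CPM(2 h rep2) = 55397 / 54.43 = 1017.7659
mean CPM(0 h) = 2533.5313; mean CPM(2 h) = 1361.8596
Fold change = 1361.8596 / 2533.5313 = 0.53753
log2(0.53753) = -0.8956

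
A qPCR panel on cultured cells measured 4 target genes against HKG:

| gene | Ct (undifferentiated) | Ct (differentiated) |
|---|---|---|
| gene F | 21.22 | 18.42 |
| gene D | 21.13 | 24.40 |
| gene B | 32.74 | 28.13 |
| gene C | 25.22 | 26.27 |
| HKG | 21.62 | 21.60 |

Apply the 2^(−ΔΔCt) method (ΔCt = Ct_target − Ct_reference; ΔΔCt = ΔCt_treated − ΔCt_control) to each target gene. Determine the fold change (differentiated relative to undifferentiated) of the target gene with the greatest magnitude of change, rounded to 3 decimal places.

gene F: ΔΔCt = (18.42−21.60) − (21.22−21.62) = -3.18 − (-0.40) = -2.78; fold change = 2^2.78 = 6.869
gene D: ΔΔCt = (24.40−21.60) − (21.13−21.62) = 2.80 − (-0.49) = 3.29; fold change = 2^-3.29 = 0.102
gene B: ΔΔCt = (28.13−21.60) − (32.74−21.62) = 6.53 − 11.12 = -4.59; fold change = 2^4.59 = 24.084
gene C: ΔΔCt = (26.27−21.60) − (25.22−21.62) = 4.67 − 3.60 = 1.07; fold change = 2^-1.07 = 0.476
gene B has the largest |ΔΔCt| = 4.59.

24.084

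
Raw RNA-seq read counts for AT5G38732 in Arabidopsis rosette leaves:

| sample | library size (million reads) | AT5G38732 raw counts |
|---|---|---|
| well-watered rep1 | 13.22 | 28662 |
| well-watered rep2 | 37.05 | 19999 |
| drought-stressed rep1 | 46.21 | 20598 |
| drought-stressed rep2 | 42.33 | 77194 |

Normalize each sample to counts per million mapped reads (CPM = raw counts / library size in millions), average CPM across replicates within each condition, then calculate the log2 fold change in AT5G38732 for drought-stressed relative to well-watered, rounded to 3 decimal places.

-0.255

CPM(well-watered rep1) = 28662 / 13.22 = 2168.0787
CPM(well-watered rep2) = 19999 / 37.05 = 539.7841
CPM(drought-stressed rep1) = 20598 / 46.21 = 445.7477
CPM(drought-stressed rep2) = 77194 / 42.33 = 1823.6239
mean CPM(well-watered) = 1353.9314; mean CPM(drought-stressed) = 1134.6858
Fold change = 1134.6858 / 1353.9314 = 0.83807
log2(0.83807) = -0.2549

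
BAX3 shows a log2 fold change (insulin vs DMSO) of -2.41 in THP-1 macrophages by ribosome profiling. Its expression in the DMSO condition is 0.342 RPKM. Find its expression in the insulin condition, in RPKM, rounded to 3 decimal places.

0.064

Fold change = 2^(-2.41) = 0.1882
insulin expression = 0.342 × 0.1882 = 0.064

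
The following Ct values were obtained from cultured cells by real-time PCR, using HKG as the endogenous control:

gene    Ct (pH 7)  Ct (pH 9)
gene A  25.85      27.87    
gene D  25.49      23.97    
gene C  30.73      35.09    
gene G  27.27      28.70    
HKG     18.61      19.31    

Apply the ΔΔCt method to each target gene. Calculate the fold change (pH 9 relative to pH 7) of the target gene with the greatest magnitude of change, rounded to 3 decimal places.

gene A: ΔΔCt = (27.87−19.31) − (25.85−18.61) = 8.56 − 7.24 = 1.32; fold change = 2^-1.32 = 0.401
gene D: ΔΔCt = (23.97−19.31) − (25.49−18.61) = 4.66 − 6.88 = -2.22; fold change = 2^2.22 = 4.659
gene C: ΔΔCt = (35.09−19.31) − (30.73−18.61) = 15.78 − 12.12 = 3.66; fold change = 2^-3.66 = 0.079
gene G: ΔΔCt = (28.70−19.31) − (27.27−18.61) = 9.39 − 8.66 = 0.73; fold change = 2^-0.73 = 0.603
gene C has the largest |ΔΔCt| = 3.66.

0.079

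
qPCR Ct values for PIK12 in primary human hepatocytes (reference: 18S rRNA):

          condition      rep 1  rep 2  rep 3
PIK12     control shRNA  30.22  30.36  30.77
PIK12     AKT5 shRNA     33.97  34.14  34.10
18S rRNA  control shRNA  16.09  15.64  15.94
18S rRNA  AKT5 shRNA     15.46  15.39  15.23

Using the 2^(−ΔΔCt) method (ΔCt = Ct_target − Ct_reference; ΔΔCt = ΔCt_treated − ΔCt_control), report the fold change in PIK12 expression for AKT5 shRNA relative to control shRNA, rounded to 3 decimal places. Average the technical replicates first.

Mean Ct: PIK12 control shRNA 30.450; PIK12 AKT5 shRNA 34.070; 18S rRNA control shRNA 15.890; 18S rRNA AKT5 shRNA 15.360
ΔCt(control shRNA) = 30.450 − 15.890 = 14.560
ΔCt(AKT5 shRNA) = 34.070 − 15.360 = 18.710
ΔΔCt = 18.710 − 14.560 = 4.150
Fold change = 2^(−4.150) = 0.0563

0.056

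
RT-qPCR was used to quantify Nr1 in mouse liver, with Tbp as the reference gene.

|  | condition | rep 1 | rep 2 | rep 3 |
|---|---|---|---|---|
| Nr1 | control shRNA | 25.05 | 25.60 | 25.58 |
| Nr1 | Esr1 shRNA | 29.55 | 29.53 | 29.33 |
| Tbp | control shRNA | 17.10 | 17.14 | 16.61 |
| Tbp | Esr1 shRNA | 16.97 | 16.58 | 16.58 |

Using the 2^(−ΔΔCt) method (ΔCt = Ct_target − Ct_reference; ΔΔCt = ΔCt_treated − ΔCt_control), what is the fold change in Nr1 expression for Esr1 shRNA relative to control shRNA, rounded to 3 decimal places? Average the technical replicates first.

Mean Ct: Nr1 control shRNA 25.410; Nr1 Esr1 shRNA 29.470; Tbp control shRNA 16.950; Tbp Esr1 shRNA 16.710
ΔCt(control shRNA) = 25.410 − 16.950 = 8.460
ΔCt(Esr1 shRNA) = 29.470 − 16.710 = 12.760
ΔΔCt = 12.760 − 8.460 = 4.300
Fold change = 2^(−4.300) = 0.0508

0.051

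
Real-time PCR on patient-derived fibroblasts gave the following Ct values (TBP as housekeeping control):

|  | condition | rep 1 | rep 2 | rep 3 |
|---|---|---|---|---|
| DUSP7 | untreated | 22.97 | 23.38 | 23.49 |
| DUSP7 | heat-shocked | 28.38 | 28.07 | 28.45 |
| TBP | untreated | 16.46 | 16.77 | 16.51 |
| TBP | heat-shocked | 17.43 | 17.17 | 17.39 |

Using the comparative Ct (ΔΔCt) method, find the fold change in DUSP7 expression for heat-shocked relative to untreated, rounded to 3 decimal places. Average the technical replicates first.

Mean Ct: DUSP7 untreated 23.280; DUSP7 heat-shocked 28.300; TBP untreated 16.580; TBP heat-shocked 17.330
ΔCt(untreated) = 23.280 − 16.580 = 6.700
ΔCt(heat-shocked) = 28.300 − 17.330 = 10.970
ΔΔCt = 10.970 − 6.700 = 4.270
Fold change = 2^(−4.270) = 0.0518

0.052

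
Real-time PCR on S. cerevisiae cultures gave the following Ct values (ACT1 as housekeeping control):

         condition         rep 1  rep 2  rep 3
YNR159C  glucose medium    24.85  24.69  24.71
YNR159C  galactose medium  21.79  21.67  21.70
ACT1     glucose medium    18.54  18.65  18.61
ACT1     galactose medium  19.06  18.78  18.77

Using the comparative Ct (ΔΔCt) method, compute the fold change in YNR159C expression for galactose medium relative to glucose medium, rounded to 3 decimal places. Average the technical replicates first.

9.849

Mean Ct: YNR159C glucose medium 24.750; YNR159C galactose medium 21.720; ACT1 glucose medium 18.600; ACT1 galactose medium 18.870
ΔCt(glucose medium) = 24.750 − 18.600 = 6.150
ΔCt(galactose medium) = 21.720 − 18.870 = 2.850
ΔΔCt = 2.850 − 6.150 = -3.300
Fold change = 2^(−(-3.300)) = 2^3.300 = 9.8492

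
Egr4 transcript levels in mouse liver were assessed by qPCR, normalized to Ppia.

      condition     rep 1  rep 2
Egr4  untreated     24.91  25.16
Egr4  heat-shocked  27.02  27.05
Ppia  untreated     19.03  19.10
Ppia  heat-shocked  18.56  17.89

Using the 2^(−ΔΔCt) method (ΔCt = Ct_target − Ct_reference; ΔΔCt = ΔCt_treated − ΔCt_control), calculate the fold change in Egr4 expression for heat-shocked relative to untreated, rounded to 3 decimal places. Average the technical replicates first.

Mean Ct: Egr4 untreated 25.035; Egr4 heat-shocked 27.035; Ppia untreated 19.065; Ppia heat-shocked 18.225
ΔCt(untreated) = 25.035 − 19.065 = 5.970
ΔCt(heat-shocked) = 27.035 − 18.225 = 8.810
ΔΔCt = 8.810 − 5.970 = 2.840
Fold change = 2^(−2.840) = 0.1397

0.140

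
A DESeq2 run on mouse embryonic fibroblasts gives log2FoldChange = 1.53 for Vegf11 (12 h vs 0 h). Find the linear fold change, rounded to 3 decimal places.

2.888

Fold change = 2^(1.53) = 2.8879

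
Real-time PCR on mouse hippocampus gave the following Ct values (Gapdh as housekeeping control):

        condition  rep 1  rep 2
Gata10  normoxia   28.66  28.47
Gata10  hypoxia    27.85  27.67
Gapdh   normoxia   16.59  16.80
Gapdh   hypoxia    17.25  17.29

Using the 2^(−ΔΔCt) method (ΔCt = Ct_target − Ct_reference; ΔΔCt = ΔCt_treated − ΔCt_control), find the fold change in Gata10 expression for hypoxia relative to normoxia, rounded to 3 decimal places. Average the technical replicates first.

2.603

Mean Ct: Gata10 normoxia 28.565; Gata10 hypoxia 27.760; Gapdh normoxia 16.695; Gapdh hypoxia 17.270
ΔCt(normoxia) = 28.565 − 16.695 = 11.870
ΔCt(hypoxia) = 27.760 − 17.270 = 10.490
ΔΔCt = 10.490 − 11.870 = -1.380
Fold change = 2^(−(-1.380)) = 2^1.380 = 2.6027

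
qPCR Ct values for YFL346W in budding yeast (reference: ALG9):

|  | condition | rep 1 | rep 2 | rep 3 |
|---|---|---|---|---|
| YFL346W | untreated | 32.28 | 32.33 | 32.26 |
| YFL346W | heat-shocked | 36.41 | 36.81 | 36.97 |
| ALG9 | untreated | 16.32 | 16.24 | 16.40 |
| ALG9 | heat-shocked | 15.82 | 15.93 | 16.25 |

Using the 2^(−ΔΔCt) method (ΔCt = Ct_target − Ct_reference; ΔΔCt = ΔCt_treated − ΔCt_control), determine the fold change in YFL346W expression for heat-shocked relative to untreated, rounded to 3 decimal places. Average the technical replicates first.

Mean Ct: YFL346W untreated 32.290; YFL346W heat-shocked 36.730; ALG9 untreated 16.320; ALG9 heat-shocked 16.000
ΔCt(untreated) = 32.290 − 16.320 = 15.970
ΔCt(heat-shocked) = 36.730 − 16.000 = 20.730
ΔΔCt = 20.730 − 15.970 = 4.760
Fold change = 2^(−4.760) = 0.0369

0.037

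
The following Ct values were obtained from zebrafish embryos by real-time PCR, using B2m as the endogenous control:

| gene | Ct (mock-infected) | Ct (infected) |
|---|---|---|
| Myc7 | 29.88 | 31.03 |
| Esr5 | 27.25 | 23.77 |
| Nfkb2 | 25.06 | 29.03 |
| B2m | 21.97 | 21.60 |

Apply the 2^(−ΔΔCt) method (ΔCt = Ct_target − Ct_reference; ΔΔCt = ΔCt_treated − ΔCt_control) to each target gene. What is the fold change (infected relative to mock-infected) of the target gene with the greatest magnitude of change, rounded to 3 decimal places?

Myc7: ΔΔCt = (31.03−21.60) − (29.88−21.97) = 9.43 − 7.91 = 1.52; fold change = 2^-1.52 = 0.349
Esr5: ΔΔCt = (23.77−21.60) − (27.25−21.97) = 2.17 − 5.28 = -3.11; fold change = 2^3.11 = 8.634
Nfkb2: ΔΔCt = (29.03−21.60) − (25.06−21.97) = 7.43 − 3.09 = 4.34; fold change = 2^-4.34 = 0.049
Nfkb2 has the largest |ΔΔCt| = 4.34.

0.049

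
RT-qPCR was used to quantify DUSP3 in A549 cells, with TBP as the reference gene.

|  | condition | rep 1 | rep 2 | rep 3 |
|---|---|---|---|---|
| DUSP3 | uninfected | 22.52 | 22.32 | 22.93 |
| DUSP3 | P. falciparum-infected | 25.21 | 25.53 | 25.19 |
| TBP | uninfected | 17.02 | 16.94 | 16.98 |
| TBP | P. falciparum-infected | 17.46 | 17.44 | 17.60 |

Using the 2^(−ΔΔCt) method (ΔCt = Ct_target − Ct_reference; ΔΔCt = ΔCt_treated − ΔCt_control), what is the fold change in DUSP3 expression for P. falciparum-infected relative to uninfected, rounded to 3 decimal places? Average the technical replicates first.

Mean Ct: DUSP3 uninfected 22.590; DUSP3 P. falciparum-infected 25.310; TBP uninfected 16.980; TBP P. falciparum-infected 17.500
ΔCt(uninfected) = 22.590 − 16.980 = 5.610
ΔCt(P. falciparum-infected) = 25.310 − 17.500 = 7.810
ΔΔCt = 7.810 − 5.610 = 2.200
Fold change = 2^(−2.200) = 0.2176

0.218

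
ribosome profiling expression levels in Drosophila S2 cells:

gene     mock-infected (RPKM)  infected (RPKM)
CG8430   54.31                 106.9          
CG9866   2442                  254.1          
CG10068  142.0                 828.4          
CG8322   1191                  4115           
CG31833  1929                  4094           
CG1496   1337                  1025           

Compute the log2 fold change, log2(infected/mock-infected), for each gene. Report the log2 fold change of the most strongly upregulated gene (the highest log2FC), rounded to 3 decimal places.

log2(106.9/54.31) = 0.977  (CG8430)
log2(254.1/2442) = -3.265  (CG9866)
log2(828.4/142.0) = 2.544  (CG10068)
log2(4115/1191) = 1.789  (CG8322)
log2(4094/1929) = 1.086  (CG31833)
log2(1025/1337) = -0.383  (CG1496)
CG10068 is most strongly upregulated.

2.544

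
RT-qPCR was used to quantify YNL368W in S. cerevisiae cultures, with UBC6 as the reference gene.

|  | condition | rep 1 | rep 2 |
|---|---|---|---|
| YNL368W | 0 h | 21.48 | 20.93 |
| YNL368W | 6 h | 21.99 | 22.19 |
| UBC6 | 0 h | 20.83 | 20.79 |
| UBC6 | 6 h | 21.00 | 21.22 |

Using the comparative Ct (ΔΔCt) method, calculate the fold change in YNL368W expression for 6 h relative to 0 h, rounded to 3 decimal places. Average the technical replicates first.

0.667

Mean Ct: YNL368W 0 h 21.205; YNL368W 6 h 22.090; UBC6 0 h 20.810; UBC6 6 h 21.110
ΔCt(0 h) = 21.205 − 20.810 = 0.395
ΔCt(6 h) = 22.090 − 21.110 = 0.980
ΔΔCt = 0.980 − 0.395 = 0.585
Fold change = 2^(−0.585) = 0.6666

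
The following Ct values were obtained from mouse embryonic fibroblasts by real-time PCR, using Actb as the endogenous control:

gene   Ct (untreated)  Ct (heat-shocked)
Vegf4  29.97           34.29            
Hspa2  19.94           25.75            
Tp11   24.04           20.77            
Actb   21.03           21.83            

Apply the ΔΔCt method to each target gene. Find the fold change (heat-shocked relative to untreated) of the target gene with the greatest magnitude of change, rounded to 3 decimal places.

0.031

Vegf4: ΔΔCt = (34.29−21.83) − (29.97−21.03) = 12.46 − 8.94 = 3.52; fold change = 2^-3.52 = 0.087
Hspa2: ΔΔCt = (25.75−21.83) − (19.94−21.03) = 3.92 − (-1.09) = 5.01; fold change = 2^-5.01 = 0.031
Tp11: ΔΔCt = (20.77−21.83) − (24.04−21.03) = -1.06 − 3.01 = -4.07; fold change = 2^4.07 = 16.795
Hspa2 has the largest |ΔΔCt| = 5.01.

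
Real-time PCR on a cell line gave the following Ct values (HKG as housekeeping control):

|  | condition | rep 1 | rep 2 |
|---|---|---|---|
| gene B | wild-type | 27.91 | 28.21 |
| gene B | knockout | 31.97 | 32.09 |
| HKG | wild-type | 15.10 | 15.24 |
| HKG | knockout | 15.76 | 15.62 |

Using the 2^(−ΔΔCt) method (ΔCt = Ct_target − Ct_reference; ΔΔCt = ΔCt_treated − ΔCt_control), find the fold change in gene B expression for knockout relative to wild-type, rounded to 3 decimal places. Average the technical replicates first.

0.092

Mean Ct: gene B wild-type 28.060; gene B knockout 32.030; HKG wild-type 15.170; HKG knockout 15.690
ΔCt(wild-type) = 28.060 − 15.170 = 12.890
ΔCt(knockout) = 32.030 − 15.690 = 16.340
ΔΔCt = 16.340 − 12.890 = 3.450
Fold change = 2^(−3.450) = 0.0915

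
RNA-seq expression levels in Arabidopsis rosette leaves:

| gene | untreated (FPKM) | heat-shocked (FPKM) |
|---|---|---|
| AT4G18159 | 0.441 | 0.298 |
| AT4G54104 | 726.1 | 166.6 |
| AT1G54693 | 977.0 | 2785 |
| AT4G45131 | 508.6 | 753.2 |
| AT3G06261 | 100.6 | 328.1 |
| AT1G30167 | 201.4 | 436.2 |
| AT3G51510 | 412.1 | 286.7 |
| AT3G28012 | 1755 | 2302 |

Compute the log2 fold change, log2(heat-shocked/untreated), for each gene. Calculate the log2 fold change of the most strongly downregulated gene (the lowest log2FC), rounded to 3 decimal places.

log2(0.298/0.441) = -0.565  (AT4G18159)
log2(166.6/726.1) = -2.124  (AT4G54104)
log2(2785/977.0) = 1.511  (AT1G54693)
log2(753.2/508.6) = 0.567  (AT4G45131)
log2(328.1/100.6) = 1.706  (AT3G06261)
log2(436.2/201.4) = 1.115  (AT1G30167)
log2(286.7/412.1) = -0.523  (AT3G51510)
log2(2302/1755) = 0.391  (AT3G28012)
AT4G54104 is most strongly downregulated.

-2.124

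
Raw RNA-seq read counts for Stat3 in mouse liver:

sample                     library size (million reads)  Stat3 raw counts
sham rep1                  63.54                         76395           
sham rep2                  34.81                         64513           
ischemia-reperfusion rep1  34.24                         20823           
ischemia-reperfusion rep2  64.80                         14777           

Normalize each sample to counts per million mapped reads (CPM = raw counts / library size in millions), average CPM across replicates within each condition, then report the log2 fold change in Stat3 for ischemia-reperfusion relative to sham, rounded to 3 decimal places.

CPM(sham rep1) = 76395 / 63.54 = 1202.3135
CPM(sham rep2) = 64513 / 34.81 = 1853.2893
CPM(ischemia-reperfusion rep1) = 20823 / 34.24 = 608.1484
CPM(ischemia-reperfusion rep2) = 14777 / 64.80 = 228.0401
mean CPM(sham) = 1527.8014; mean CPM(ischemia-reperfusion) = 418.0942
Fold change = 418.0942 / 1527.8014 = 0.27366
log2(0.27366) = -1.8696

-1.870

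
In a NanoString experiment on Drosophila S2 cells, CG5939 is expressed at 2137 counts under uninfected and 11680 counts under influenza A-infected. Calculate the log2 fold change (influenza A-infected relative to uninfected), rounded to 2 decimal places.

Fold change = 11680 / 2137 = 5.4656
log2(5.4656) = 2.450

2.45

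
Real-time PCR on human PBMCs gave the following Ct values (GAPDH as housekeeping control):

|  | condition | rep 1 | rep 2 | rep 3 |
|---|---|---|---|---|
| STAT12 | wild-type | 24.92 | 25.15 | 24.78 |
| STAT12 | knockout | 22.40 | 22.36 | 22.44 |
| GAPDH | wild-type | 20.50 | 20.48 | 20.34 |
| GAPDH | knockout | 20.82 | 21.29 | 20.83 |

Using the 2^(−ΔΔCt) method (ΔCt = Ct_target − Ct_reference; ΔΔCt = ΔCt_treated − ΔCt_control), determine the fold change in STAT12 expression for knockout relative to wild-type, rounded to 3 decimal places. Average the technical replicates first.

8.515

Mean Ct: STAT12 wild-type 24.950; STAT12 knockout 22.400; GAPDH wild-type 20.440; GAPDH knockout 20.980
ΔCt(wild-type) = 24.950 − 20.440 = 4.510
ΔCt(knockout) = 22.400 − 20.980 = 1.420
ΔΔCt = 1.420 − 4.510 = -3.090
Fold change = 2^(−(-3.090)) = 2^3.090 = 8.5150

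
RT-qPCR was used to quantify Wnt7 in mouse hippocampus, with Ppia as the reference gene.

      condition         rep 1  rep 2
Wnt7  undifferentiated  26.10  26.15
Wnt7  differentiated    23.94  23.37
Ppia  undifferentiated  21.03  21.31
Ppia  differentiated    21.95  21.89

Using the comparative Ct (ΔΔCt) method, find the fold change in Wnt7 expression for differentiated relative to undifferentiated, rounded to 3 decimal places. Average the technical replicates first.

9.318

Mean Ct: Wnt7 undifferentiated 26.125; Wnt7 differentiated 23.655; Ppia undifferentiated 21.170; Ppia differentiated 21.920
ΔCt(undifferentiated) = 26.125 − 21.170 = 4.955
ΔCt(differentiated) = 23.655 − 21.920 = 1.735
ΔΔCt = 1.735 − 4.955 = -3.220
Fold change = 2^(−(-3.220)) = 2^3.220 = 9.3179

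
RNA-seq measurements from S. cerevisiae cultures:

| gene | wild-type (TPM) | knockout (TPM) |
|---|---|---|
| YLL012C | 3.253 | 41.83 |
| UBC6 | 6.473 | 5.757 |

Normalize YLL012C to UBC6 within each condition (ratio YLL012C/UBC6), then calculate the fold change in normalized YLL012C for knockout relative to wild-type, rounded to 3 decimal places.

YLL012C/UBC6 (wild-type) = 3.253 / 6.473 = 0.50255
YLL012C/UBC6 (knockout) = 41.83 / 5.757 = 7.2659
Fold change = 7.2659 / 0.50255 = 14.4582

14.458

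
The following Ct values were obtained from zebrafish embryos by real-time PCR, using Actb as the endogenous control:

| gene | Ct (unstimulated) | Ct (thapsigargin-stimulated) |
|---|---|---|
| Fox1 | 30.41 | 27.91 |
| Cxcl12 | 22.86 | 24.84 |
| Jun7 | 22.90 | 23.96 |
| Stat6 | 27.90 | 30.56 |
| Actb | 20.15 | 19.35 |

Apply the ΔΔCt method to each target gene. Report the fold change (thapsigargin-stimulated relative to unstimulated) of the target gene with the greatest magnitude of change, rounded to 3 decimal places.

Fox1: ΔΔCt = (27.91−19.35) − (30.41−20.15) = 8.56 − 10.26 = -1.70; fold change = 2^1.70 = 3.249
Cxcl12: ΔΔCt = (24.84−19.35) − (22.86−20.15) = 5.49 − 2.71 = 2.78; fold change = 2^-2.78 = 0.146
Jun7: ΔΔCt = (23.96−19.35) − (22.90−20.15) = 4.61 − 2.75 = 1.86; fold change = 2^-1.86 = 0.275
Stat6: ΔΔCt = (30.56−19.35) − (27.90−20.15) = 11.21 − 7.75 = 3.46; fold change = 2^-3.46 = 0.091
Stat6 has the largest |ΔΔCt| = 3.46.

0.091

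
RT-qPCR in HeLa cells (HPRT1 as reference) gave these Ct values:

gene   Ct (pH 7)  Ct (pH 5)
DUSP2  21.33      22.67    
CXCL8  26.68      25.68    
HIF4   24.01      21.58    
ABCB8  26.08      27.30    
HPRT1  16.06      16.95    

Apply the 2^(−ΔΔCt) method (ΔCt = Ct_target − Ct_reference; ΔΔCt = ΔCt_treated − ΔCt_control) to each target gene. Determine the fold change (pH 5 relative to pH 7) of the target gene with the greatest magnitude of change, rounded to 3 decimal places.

9.987

DUSP2: ΔΔCt = (22.67−16.95) − (21.33−16.06) = 5.72 − 5.27 = 0.45; fold change = 2^-0.45 = 0.732
CXCL8: ΔΔCt = (25.68−16.95) − (26.68−16.06) = 8.73 − 10.62 = -1.89; fold change = 2^1.89 = 3.706
HIF4: ΔΔCt = (21.58−16.95) − (24.01−16.06) = 4.63 − 7.95 = -3.32; fold change = 2^3.32 = 9.987
ABCB8: ΔΔCt = (27.30−16.95) − (26.08−16.06) = 10.35 − 10.02 = 0.33; fold change = 2^-0.33 = 0.796
HIF4 has the largest |ΔΔCt| = 3.32.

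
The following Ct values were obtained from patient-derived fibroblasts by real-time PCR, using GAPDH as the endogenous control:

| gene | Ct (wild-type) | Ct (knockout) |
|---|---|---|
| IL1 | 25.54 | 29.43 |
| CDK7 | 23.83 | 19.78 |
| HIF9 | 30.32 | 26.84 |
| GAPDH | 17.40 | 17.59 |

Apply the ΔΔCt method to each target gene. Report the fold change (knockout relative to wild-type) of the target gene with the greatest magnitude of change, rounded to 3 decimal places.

18.896

IL1: ΔΔCt = (29.43−17.59) − (25.54−17.40) = 11.84 − 8.14 = 3.70; fold change = 2^-3.70 = 0.077
CDK7: ΔΔCt = (19.78−17.59) − (23.83−17.40) = 2.19 − 6.43 = -4.24; fold change = 2^4.24 = 18.896
HIF9: ΔΔCt = (26.84−17.59) − (30.32−17.40) = 9.25 − 12.92 = -3.67; fold change = 2^3.67 = 12.729
CDK7 has the largest |ΔΔCt| = 4.24.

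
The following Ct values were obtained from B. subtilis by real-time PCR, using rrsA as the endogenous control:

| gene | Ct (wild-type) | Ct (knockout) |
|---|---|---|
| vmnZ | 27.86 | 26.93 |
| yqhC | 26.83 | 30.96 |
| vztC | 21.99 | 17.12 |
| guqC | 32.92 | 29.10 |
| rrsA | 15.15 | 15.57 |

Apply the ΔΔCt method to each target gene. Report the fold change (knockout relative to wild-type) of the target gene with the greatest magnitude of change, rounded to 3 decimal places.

39.124

vmnZ: ΔΔCt = (26.93−15.57) − (27.86−15.15) = 11.36 − 12.71 = -1.35; fold change = 2^1.35 = 2.549
yqhC: ΔΔCt = (30.96−15.57) − (26.83−15.15) = 15.39 − 11.68 = 3.71; fold change = 2^-3.71 = 0.076
vztC: ΔΔCt = (17.12−15.57) − (21.99−15.15) = 1.55 − 6.84 = -5.29; fold change = 2^5.29 = 39.124
guqC: ΔΔCt = (29.10−15.57) − (32.92−15.15) = 13.53 − 17.77 = -4.24; fold change = 2^4.24 = 18.896
vztC has the largest |ΔΔCt| = 5.29.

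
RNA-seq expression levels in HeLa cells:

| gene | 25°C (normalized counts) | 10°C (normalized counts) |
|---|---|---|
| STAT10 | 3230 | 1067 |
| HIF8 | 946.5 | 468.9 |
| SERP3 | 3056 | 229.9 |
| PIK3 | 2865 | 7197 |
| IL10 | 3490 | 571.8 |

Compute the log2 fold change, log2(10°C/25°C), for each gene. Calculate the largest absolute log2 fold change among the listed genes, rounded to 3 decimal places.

log2(1067/3230) = -1.598  (STAT10)
log2(468.9/946.5) = -1.013  (HIF8)
log2(229.9/3056) = -3.733  (SERP3)
log2(7197/2865) = 1.329  (PIK3)
log2(571.8/3490) = -2.610  (IL10)
The largest magnitude belongs to SERP3.

3.733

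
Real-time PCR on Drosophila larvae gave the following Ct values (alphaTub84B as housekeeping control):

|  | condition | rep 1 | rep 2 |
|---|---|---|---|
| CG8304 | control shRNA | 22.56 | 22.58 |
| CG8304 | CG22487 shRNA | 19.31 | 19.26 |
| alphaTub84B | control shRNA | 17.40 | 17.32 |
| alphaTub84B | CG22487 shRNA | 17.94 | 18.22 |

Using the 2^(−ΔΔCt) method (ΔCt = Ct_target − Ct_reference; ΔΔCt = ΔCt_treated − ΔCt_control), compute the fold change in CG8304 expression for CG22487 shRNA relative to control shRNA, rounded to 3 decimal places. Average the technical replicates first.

16.056

Mean Ct: CG8304 control shRNA 22.570; CG8304 CG22487 shRNA 19.285; alphaTub84B control shRNA 17.360; alphaTub84B CG22487 shRNA 18.080
ΔCt(control shRNA) = 22.570 − 17.360 = 5.210
ΔCt(CG22487 shRNA) = 19.285 − 18.080 = 1.205
ΔΔCt = 1.205 − 5.210 = -4.005
Fold change = 2^(−(-4.005)) = 2^4.005 = 16.0555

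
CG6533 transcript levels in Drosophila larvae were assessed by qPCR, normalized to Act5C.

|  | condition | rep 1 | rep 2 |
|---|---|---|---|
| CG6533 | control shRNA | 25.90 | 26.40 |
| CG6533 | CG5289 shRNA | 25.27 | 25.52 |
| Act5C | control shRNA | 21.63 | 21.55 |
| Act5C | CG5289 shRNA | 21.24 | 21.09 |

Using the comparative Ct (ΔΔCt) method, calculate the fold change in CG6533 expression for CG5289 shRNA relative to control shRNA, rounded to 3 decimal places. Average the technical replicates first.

1.257

Mean Ct: CG6533 control shRNA 26.150; CG6533 CG5289 shRNA 25.395; Act5C control shRNA 21.590; Act5C CG5289 shRNA 21.165
ΔCt(control shRNA) = 26.150 − 21.590 = 4.560
ΔCt(CG5289 shRNA) = 25.395 − 21.165 = 4.230
ΔΔCt = 4.230 − 4.560 = -0.330
Fold change = 2^(−(-0.330)) = 2^0.330 = 1.2570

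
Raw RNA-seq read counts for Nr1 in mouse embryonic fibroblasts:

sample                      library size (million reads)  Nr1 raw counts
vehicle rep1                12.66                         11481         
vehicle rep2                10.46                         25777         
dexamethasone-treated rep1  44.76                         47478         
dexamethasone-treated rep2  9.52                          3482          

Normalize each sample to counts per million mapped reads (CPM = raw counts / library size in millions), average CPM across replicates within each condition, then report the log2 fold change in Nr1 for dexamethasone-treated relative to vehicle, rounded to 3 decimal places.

-1.241

CPM(vehicle rep1) = 11481 / 12.66 = 906.8720
CPM(vehicle rep2) = 25777 / 10.46 = 2464.3403
CPM(dexamethasone-treated rep1) = 47478 / 44.76 = 1060.7239
CPM(dexamethasone-treated rep2) = 3482 / 9.52 = 365.7563
mean CPM(vehicle) = 1685.6062; mean CPM(dexamethasone-treated) = 713.2401
Fold change = 713.2401 / 1685.6062 = 0.42314
log2(0.42314) = -1.2408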